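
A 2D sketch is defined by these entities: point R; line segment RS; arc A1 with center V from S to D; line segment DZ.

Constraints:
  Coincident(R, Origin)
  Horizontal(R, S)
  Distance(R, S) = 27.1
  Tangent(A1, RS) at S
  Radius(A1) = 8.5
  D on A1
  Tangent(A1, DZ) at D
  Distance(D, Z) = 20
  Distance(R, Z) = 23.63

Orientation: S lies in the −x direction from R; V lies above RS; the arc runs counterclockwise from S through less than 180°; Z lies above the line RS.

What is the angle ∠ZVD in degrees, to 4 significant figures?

66.97°

Checks: |RS| = 27.10 ✓; |VD| = 8.500 ✓; ∠(VD, DZ) = 90.00° ✓; |DZ| = 20.00 ✓; |RZ| = 23.63 ✓.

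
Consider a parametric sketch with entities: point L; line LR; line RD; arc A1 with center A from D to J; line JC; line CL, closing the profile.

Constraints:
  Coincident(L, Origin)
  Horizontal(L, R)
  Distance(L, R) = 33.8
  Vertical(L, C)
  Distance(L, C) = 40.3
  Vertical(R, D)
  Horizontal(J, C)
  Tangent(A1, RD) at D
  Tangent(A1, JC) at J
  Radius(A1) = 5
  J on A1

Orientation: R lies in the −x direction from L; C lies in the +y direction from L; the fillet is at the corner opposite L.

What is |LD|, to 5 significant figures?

48.873

The virtual corner opposite L is at (-33.800, 40.300). A1 meets RD tangentially, so AD is at right angles to RD and A1 meets JC tangentially, so AJ is at right angles to JC, with radius 5.0, so the center A sits 5.0 in from both sides at A = (-28.800, 35.300). That places the tangent points at D = (-33.800, 35.300) on RD and J = (-28.800, 40.300) on JC. Then |LD| = |D − L| = 48.873.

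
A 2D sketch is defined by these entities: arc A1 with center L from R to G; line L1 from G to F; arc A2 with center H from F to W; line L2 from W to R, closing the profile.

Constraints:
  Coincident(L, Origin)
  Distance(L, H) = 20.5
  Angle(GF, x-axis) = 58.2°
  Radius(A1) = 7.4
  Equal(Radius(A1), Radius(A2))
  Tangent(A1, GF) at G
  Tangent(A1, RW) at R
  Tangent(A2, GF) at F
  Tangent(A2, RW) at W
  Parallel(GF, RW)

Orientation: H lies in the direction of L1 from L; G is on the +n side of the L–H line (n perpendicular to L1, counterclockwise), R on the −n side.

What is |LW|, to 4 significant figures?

21.79

The slot axis is L1's direction at 58.2°, so u = (cos 58.2°, sin 58.2°) = (0.5270, 0.8499) and n = (−sin 58.2°, cos 58.2°) = (-0.8499, 0.5270). L is at the origin and H lies 20.5 along u from L, so H = 20.5·u = (10.80, 17.42). Tangency of A1 to both parallel lines with radius 7.4 puts G and R at L ± 7.4·n: G = (-6.289, 3.899), R = (6.289, -3.899). Equal radii place F and W the same way about H: F = H + 7.4·n = (4.513, 21.32), W = H − 7.4·n = (17.09, 13.52). Then |LW| = |W − L| = 21.79.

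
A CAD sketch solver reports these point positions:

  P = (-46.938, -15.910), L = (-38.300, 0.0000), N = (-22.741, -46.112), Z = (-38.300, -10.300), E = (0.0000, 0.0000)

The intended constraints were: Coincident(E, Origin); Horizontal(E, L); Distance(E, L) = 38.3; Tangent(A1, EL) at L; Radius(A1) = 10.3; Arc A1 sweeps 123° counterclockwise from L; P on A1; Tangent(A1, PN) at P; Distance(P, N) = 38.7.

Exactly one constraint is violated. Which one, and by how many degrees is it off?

Tangent(A1, PN) at P — off by 5.70°.

E = (0.00, 0.00) ✓; E.y = 0.00, L.y = 0.00 ✓; |EL| = 38.30 ✓; ∠(ZL, LE) = 90.00° ✓; |ZL| = 10.30 ✓; bearing(Z→P) − bearing(Z→L) = 123.0° ✓; |ZP| = 10.30 ✓; ∠(ZP, PN) = 84.30° ✗; |PN| = 38.70 ✓.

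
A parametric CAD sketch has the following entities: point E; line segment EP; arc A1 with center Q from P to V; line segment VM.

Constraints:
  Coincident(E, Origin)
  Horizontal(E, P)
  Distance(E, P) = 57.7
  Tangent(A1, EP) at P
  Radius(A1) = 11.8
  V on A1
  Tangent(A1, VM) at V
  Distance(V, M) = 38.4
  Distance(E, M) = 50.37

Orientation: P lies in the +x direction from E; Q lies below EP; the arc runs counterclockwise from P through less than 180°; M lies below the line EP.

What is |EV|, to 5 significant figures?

47.625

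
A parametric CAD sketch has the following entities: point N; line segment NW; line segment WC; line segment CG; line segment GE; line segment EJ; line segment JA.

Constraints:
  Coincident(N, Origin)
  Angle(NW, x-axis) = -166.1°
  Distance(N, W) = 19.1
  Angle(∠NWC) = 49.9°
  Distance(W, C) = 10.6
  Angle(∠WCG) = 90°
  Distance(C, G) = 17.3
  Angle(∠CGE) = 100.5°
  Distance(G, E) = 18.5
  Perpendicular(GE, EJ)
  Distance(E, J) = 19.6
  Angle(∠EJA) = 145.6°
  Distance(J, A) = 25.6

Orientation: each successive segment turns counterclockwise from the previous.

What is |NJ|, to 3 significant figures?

26.9

N is at the origin; NW runs at -166.1° with length 19.1, so W = (-18.5, -4.59). ∠NWC = 49.9° gives WC at -36.0° from the x-axis; with |WC| = 10.6, C = (-9.97, -10.8). ∠WCG = 90.0° gives CG at 54.0° from the x-axis; with |CG| = 17.3, G = (0.204, 3.18). ∠CGE = 100.5° gives GE at 134° from the x-axis; with |GE| = 18.5, E = (-12.5, 16.6). GE ⟂ EJ, so EJ runs at -136°; with |EJ| = 19.6, J = (-26.7, 3.10). Then |NJ| = |J − N| = 26.9.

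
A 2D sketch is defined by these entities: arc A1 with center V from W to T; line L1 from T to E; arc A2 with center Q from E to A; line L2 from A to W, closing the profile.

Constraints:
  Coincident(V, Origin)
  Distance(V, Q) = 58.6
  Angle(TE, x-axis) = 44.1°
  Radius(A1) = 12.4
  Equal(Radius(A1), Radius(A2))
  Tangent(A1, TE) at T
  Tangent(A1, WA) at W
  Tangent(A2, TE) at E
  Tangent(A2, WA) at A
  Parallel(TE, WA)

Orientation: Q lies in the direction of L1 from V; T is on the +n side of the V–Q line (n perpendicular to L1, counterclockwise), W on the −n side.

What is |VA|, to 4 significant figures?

59.90

The slot axis is L1's direction at 44.1°, so u = (cos 44.1°, sin 44.1°) = (0.7181, 0.6959) and n = (−sin 44.1°, cos 44.1°) = (-0.6959, 0.7181). V is at the origin and Q lies 58.6 along u from V, so Q = 58.6·u = (42.08, 40.78). Tangency of A1 to both parallel lines with radius 12.4 puts T and W at V ± 12.4·n: T = (-8.629, 8.905), W = (8.629, -8.905). Equal radii place E and A the same way about Q: E = Q + 12.4·n = (33.45, 49.69), A = Q − 12.4·n = (50.71, 31.88). Then |VA| = |A − V| = 59.90.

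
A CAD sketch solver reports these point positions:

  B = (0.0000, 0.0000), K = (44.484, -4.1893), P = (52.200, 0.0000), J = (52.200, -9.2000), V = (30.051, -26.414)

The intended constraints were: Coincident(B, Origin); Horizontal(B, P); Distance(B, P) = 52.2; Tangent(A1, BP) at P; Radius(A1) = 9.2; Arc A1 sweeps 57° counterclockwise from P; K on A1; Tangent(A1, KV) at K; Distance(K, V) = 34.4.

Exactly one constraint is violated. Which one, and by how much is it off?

Distance(K, V) = 34.4 — off by 7.90.

B = (0.00, 0.00) ✓; B.y = 0.00, P.y = 0.00 ✓; |BP| = 52.20 ✓; ∠(JP, PB) = 90.00° ✓; |JP| = 9.200 ✓; bearing(J→K) − bearing(J→P) = 57.00° ✓; |JK| = 9.200 ✓; ∠(JK, KV) = 90.00° ✓; |KV| = 26.50 ✗.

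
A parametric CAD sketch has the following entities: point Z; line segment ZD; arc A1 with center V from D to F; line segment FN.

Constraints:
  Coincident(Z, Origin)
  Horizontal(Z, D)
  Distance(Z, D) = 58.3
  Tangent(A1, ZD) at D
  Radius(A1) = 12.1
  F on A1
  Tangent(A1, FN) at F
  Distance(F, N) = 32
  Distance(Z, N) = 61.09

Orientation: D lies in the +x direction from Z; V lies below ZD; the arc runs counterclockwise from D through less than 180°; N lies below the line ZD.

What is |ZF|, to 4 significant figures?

47.55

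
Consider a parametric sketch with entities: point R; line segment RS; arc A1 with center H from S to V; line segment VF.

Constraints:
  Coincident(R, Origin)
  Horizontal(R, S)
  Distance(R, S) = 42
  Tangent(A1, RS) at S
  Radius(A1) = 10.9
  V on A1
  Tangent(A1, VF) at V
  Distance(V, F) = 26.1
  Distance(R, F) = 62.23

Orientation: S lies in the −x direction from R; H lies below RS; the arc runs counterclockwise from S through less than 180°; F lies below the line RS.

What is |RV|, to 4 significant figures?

54.24

Checks: |HV| = 10.90 ✓; ∠(HV, VF) = 90.00° ✓; |VF| = 26.10 ✓; |RF| = 62.23 ✓.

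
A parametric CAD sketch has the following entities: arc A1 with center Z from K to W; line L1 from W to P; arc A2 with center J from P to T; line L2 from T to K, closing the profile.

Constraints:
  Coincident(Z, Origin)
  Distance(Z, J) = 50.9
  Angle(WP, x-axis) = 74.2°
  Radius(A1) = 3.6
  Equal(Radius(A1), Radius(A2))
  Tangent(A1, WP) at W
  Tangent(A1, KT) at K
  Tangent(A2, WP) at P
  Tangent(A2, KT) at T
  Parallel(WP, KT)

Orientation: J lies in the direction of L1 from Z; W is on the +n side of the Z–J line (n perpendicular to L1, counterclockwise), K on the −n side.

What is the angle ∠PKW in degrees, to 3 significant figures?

81.9°

Tangency of A1 to both parallel lines with radius 3.6 puts W and K at Z ± 3.6·n: W = (-3.46, 0.980), K = (3.46, -0.980). Equal radii place P and T the same way about J: P = J + 3.6·n = (10.4, 50.0), T = J − 3.6·n = (17.3, 48.0). Then cos ∠PKW = KP·KW / (|KP||KW|), giving 81.9°.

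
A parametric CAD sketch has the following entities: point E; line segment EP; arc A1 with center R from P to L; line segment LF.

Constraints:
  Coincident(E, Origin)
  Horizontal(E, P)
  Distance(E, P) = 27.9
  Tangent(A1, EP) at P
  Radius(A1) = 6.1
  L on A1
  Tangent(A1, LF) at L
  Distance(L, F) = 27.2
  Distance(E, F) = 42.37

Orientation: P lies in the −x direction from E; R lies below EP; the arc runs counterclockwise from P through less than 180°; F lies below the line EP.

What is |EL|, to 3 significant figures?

34.6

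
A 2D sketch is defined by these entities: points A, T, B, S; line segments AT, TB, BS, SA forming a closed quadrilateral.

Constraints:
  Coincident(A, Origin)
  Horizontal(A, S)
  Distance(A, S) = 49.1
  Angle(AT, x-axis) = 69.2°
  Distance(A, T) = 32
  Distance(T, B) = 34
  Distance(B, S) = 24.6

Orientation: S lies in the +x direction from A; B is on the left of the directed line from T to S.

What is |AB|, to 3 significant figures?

51.0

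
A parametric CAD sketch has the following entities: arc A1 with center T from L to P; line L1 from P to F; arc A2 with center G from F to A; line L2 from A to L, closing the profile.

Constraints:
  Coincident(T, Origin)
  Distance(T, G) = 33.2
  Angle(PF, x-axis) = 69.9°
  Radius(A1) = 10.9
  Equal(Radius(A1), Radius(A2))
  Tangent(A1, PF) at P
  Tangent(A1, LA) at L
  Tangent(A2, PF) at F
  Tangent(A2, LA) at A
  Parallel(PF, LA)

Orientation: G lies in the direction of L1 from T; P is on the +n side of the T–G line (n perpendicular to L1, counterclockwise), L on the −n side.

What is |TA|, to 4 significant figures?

34.94

Tangency of A1 to both parallel lines with radius 10.9 puts P and L at T ± 10.9·n: P = (-10.24, 3.746), L = (10.24, -3.746). Equal radii place F and A the same way about G: F = G + 10.9·n = (1.173, 34.92), A = G − 10.9·n = (21.65, 27.43). Then |TA| = |A − T| = 34.94.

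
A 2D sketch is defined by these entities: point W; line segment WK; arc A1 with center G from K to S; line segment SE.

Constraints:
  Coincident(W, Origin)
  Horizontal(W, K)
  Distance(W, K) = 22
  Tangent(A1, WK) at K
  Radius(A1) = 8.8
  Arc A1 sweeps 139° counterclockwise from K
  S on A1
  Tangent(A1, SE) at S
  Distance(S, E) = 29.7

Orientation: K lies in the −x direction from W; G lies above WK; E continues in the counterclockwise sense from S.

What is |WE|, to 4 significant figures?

52.09

On A1, K sits at bearing -90° from G; a 139° counterclockwise sweep puts S at bearing 49°, so S = G + 8.8·(cos 49°, sin 49°) = (-16.23, 15.44). Tangency of A1 to SE means the radius GS is perpendicular to SE, so SE runs along (−sin 49°, cos 49°); with |SE| = 29.7, E = (-38.64, 34.93). Then |WE| = |E − W| = 52.09.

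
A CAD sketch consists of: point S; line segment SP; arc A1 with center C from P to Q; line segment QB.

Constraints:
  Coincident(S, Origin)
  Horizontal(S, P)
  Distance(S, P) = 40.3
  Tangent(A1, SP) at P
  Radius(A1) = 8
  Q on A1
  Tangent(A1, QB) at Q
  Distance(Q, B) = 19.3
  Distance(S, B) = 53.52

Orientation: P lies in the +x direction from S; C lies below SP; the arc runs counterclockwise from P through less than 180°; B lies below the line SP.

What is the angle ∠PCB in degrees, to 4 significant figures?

165.7°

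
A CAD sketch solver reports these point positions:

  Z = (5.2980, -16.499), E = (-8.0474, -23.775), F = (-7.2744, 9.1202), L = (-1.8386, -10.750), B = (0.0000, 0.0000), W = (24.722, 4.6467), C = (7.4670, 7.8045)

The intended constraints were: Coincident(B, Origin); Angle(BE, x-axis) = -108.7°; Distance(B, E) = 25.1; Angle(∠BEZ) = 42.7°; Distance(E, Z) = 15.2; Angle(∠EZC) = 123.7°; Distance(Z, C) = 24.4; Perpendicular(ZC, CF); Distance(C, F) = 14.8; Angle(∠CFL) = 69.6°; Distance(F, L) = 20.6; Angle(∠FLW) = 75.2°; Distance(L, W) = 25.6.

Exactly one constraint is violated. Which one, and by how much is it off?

Distance(L, W) = 25.6 — off by 5.10.

B = (0.00, 0.00) ✓; BE at -108.7° ✓; |BE| = 25.10 ✓; ∠BEZ = 42.70° ✓; |EZ| = 15.20 ✓; ∠EZC = 123.7° ✓; |ZC| = 24.40 ✓; ∠(ZC, CF) = 90.00° ✓; |CF| = 14.80 ✓; ∠CFL = 69.60° ✓; |FL| = 20.60 ✓; ∠FLW = 75.20° ✓; |LW| = 30.70 ✗.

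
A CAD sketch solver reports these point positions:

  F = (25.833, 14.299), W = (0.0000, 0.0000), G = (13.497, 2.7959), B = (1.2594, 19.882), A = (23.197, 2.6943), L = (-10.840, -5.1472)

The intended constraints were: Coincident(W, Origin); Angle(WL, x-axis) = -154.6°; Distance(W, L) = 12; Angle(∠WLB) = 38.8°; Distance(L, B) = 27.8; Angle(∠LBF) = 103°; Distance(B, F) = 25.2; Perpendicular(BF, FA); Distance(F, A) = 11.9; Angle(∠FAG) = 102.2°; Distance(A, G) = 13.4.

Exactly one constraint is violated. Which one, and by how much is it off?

Distance(A, G) = 13.4 — off by 3.70.

W = (0.00, 0.00) ✓; WL at -154.6° ✓; |WL| = 12.00 ✓; ∠WLB = 38.80° ✓; |LB| = 27.80 ✓; ∠LBF = 103.0° ✓; |BF| = 25.20 ✓; ∠(BF, FA) = 90.00° ✓; |FA| = 11.90 ✓; ∠FAG = 102.2° ✓; |AG| = 9.701 ✗.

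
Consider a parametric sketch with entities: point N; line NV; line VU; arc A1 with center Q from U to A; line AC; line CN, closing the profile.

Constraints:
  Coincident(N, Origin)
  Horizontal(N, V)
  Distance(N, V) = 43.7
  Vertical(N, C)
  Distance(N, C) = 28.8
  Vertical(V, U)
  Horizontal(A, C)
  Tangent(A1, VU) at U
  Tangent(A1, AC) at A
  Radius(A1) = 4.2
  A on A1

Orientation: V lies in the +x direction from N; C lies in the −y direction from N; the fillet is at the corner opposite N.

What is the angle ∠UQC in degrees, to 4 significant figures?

173.9°

N is at the origin; NV is horizontal with |NV| = 43.7 and V on the +x side, so V = (43.70, 0.000). N and C share the same x with |NC| = 28.8 and C on the −y side, so C = (0.000, -28.80). The virtual corner opposite N is at (43.70, -28.80). The tangent condition forces QU to be normal to VU and A1 meets AC tangentially, so QA is at right angles to AC, with radius 4.2, so the center Q sits 4.2 in from both sides at Q = (39.50, -24.60). That places the tangent points at U = (43.70, -24.60) on VU and A = (39.50, -28.80) on AC. Then cos ∠UQC = QU·QC / (|QU||QC|), giving 173.9°.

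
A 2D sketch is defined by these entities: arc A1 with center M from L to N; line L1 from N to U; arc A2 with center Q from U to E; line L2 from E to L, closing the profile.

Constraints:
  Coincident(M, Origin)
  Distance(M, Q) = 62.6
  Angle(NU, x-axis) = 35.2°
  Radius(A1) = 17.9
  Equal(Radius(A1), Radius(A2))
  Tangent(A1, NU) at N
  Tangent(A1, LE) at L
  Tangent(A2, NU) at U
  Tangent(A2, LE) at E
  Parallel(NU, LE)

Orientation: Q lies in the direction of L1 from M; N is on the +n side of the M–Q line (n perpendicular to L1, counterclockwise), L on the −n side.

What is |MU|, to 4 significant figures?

65.11

The slot axis is L1's direction at 35.2°, so u = (cos 35.2°, sin 35.2°) = (0.8171, 0.5764) and n = (−sin 35.2°, cos 35.2°) = (-0.5764, 0.8171). M is at the origin and Q lies 62.6 along u from M, so Q = 62.6·u = (51.15, 36.08). Tangency of A1 to both parallel lines with radius 17.9 puts N and L at M ± 17.9·n: N = (-10.32, 14.63), L = (10.32, -14.63). Equal radii place U and E the same way about Q: U = Q + 17.9·n = (40.84, 50.71), E = Q − 17.9·n = (61.47, 21.46). Then |MU| = |U − M| = 65.11.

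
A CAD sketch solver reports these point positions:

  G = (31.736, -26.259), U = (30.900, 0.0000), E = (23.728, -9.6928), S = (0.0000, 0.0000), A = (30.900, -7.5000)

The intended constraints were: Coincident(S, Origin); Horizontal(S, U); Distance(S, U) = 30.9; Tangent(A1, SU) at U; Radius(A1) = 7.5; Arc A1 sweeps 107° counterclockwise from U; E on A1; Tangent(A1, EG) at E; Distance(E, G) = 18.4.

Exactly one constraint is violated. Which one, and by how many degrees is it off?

Tangent(A1, EG) at E — off by 8.80°.

S = (0.00, 0.00) ✓; S.y = 0.00, U.y = 0.00 ✓; |SU| = 30.90 ✓; ∠(AU, US) = 90.00° ✓; |AU| = 7.500 ✓; bearing(A→E) − bearing(A→U) = 107.0° ✓; |AE| = 7.500 ✓; ∠(AE, EG) = 81.20° ✗; |EG| = 18.40 ✓.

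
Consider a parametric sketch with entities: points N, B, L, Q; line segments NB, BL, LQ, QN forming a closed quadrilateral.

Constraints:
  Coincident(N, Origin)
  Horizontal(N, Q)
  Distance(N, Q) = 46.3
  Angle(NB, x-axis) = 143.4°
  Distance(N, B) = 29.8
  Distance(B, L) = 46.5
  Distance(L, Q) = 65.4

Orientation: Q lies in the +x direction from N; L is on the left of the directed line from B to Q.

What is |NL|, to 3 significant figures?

52.9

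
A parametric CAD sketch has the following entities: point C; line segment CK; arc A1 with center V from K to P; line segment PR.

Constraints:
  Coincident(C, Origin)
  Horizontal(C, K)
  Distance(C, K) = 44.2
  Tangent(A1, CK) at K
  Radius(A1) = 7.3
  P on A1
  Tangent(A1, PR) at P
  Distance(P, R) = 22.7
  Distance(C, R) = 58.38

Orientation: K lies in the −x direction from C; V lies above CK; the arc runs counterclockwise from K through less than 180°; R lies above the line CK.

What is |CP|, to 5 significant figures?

39.558

C is at the origin; C and K share the same y with |CK| = 44.2 and K on the −x side, so K = (-44.200, 0.0000). The tangent condition forces VK to be normal to CK, so V = K + (0, 7.3) = (-44.200, 7.3000). Since VP ⟂ PR (tangency), |VR| = √(7.3² + 22.7²) = 23.845 regardless of where P sits on A1. So R lies on both circle(C, 58.38) and circle(V, 23.845); the above-CK intersection is R = (-49.791, 30.480). P is the foot of the tangent from R: P = (-37.968, 11.102).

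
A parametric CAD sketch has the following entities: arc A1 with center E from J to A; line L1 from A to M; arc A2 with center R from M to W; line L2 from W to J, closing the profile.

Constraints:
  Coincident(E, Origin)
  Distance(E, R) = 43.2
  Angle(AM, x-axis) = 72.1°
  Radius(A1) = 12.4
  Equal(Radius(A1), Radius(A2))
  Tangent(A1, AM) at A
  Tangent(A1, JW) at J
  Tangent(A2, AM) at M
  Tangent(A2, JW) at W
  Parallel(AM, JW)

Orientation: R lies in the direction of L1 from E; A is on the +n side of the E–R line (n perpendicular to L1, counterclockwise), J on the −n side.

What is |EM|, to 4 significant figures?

44.94

Tangency of A1 to both parallel lines with radius 12.4 puts A and J at E ± 12.4·n: A = (-11.80, 3.811), J = (11.80, -3.811). Equal radii place M and W the same way about R: M = R + 12.4·n = (1.478, 44.92), W = R − 12.4·n = (25.08, 37.30). Then |EM| = |M − E| = 44.94.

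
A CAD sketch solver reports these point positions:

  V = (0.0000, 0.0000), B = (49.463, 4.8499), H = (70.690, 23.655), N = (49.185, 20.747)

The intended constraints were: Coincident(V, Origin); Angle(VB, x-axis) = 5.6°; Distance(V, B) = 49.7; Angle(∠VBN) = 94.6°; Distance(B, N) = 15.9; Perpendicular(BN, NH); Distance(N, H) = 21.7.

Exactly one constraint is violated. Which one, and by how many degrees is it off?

Perpendicular(BN, NH) — off by 6.70°.

V = (0.00, 0.00) ✓; VB at 5.600° ✓; |VB| = 49.70 ✓; ∠VBN = 94.60° ✓; |BN| = 15.90 ✓; ∠(BN, NH) = 83.30° ✗; |NH| = 21.70 ✓.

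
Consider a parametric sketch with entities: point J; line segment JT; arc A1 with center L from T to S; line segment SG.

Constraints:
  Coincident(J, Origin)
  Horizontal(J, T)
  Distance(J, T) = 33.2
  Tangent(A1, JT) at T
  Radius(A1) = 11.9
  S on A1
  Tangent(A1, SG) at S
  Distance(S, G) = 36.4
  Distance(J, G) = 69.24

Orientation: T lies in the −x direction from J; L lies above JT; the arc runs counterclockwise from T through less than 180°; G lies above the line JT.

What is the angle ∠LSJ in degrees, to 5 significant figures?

91.706°

J is at the origin; JT is horizontal with |JT| = 33.2 and T on the −x side, so T = (-33.200, 0.0000). Since A1 is tangent to JT there, LT ⟂ JT, so L = T + (0, 11.9) = (-33.200, 11.900). Since LS ⟂ SG (tangency), |LG| = √(11.9² + 36.4²) = 38.296 regardless of where S sits on A1. So G lies on both circle(J, 69.24) and circle(L, 38.296); the above-JT intersection is G = (-52.787, 44.808). S is the foot of the tangent from G: S = (-25.372, 20.863).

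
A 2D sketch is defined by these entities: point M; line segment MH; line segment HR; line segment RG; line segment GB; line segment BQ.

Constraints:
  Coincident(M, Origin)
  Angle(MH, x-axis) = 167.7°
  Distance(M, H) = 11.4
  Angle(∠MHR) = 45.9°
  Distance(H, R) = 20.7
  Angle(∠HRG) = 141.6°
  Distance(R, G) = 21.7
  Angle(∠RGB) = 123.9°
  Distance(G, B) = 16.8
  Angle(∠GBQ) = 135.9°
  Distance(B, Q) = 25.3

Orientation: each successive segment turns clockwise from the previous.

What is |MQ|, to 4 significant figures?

39.91

M is at the origin; MH runs at 167.7° with length 11.4, so H = (-11.14, 2.429). ∠MHR = 45.9° gives HR at 33.60° from the x-axis; with |HR| = 20.7, R = (6.103, 13.88). ∠HRG = 141.6° gives RG at -4.800° from the x-axis; with |RG| = 21.7, G = (27.73, 12.07). ∠RGB = 123.9° gives GB at -60.90° from the x-axis; with |GB| = 16.8, B = (35.90, -2.611). ∠GBQ = 135.9° gives BQ at -105.0° from the x-axis; with |BQ| = 25.3, Q = (29.35, -27.05). Then |MQ| = |Q − M| = 39.91.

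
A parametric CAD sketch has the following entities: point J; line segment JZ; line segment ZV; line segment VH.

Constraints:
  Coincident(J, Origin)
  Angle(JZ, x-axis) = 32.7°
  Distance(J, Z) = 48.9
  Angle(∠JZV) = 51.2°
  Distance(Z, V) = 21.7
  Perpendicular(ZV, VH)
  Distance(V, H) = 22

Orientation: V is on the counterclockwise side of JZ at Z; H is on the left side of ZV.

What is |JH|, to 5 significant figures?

18.424

J is at the origin; JZ runs at 32.7° with length 48.9, so Z = 48.9·(cos 32.7°, sin 32.7°) = (41.150, 26.418). ∠JZV = 51.2°, so ZV runs at 32.7° + (180° − 51.2°) = 161.50° from the x-axis; with |ZV| = 21.7, V = Z + 21.7·(cos 161.50°, sin 161.50°) = (20.571, 33.303). The perpendicularity gives VH at right angles to ZV; with |VH| = 22.0 on the left of ZV, H = V + 22.0·(-0.31730, -0.94832) = (13.591, 12.440). Then |JH| = |H − J| = 18.424.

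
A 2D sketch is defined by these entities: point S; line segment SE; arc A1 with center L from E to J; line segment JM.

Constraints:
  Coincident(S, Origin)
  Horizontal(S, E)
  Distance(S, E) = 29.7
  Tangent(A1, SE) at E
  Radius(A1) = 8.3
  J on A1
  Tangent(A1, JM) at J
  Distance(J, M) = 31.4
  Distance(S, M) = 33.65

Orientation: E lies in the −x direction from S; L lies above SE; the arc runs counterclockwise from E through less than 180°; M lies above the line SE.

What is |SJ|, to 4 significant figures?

22.75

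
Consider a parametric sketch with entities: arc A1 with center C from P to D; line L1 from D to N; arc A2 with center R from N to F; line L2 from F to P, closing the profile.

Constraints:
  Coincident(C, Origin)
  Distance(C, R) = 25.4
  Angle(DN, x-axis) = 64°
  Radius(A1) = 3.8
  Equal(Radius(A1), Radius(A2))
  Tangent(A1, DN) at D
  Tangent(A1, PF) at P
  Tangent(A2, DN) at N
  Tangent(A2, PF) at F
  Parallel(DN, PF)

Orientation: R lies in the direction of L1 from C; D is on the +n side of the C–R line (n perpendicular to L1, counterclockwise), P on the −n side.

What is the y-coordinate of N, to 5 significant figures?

24.495

The slot axis is L1's direction at 64.0°, so u = (cos 64.0°, sin 64.0°) = (0.43837, 0.89879) and n = (−sin 64.0°, cos 64.0°) = (-0.89879, 0.43837). C is at the origin and R lies 25.4 along u from C, so R = 25.4·u = (11.135, 22.829). Tangency of A1 to both parallel lines with radius 3.8 puts D and P at C ± 3.8·n: D = (-3.4154, 1.6658), P = (3.4154, -1.6658). Equal radii place N and F the same way about R: N = R + 3.8·n = (7.7192, 24.495), F = R − 3.8·n = (14.550, 21.164). So N.y = 24.495.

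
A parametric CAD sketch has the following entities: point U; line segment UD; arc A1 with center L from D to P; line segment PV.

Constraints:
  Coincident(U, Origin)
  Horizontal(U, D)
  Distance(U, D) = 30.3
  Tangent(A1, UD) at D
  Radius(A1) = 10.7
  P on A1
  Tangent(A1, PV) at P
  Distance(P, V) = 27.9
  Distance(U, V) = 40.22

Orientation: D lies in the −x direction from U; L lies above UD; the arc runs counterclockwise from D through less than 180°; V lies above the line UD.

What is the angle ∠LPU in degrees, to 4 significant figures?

162.5°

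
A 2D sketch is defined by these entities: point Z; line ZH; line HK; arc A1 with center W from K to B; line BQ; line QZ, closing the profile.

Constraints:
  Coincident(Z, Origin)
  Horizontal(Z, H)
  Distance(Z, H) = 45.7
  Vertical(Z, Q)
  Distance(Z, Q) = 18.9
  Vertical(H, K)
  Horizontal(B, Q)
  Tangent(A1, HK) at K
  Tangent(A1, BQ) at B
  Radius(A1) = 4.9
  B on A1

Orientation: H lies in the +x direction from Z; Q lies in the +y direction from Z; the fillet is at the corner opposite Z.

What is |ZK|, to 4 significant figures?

47.80

Z is at the origin; ZH is horizontal with |ZH| = 45.7 and H on the +x side, so H = (45.70, 0.000). Z and Q share the same x with |ZQ| = 18.9 and Q on the +y side, so Q = (0.000, 18.90). The virtual corner opposite Z is at (45.70, 18.90). The tangent condition forces WK to be normal to HK and A1 meets BQ tangentially, so WB is at right angles to BQ, with radius 4.9, so the center W sits 4.9 in from both sides at W = (40.80, 14.00). That places the tangent points at K = (45.70, 14.00) on HK and B = (40.80, 18.90) on BQ. Then |ZK| = |K − Z| = 47.80.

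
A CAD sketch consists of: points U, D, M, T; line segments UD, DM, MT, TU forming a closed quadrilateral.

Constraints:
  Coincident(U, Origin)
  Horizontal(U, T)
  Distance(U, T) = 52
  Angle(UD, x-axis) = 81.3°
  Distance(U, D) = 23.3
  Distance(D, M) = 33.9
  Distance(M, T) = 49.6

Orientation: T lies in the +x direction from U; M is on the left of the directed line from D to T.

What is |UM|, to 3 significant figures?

53.5

U is at the origin; UT is horizontal with |UT| = 52.0 and T in +x, so T = (52.0, 0). UD runs at 81.3° with |UD| = 23.3, so D = (3.52, 23.0). M is determined by |DM| = 33.9 and |MT| = 49.6 together: it lies at the intersection of circle(D, 33.9) and circle(T, 49.6). With |DT| = 53.7, the foot of the radical line on DT is 14.6 from D and the perpendicular offset is √(33.9² − 14.6²) = 30.6. Taking the left-of-DT solution: M = (29.9, 44.4).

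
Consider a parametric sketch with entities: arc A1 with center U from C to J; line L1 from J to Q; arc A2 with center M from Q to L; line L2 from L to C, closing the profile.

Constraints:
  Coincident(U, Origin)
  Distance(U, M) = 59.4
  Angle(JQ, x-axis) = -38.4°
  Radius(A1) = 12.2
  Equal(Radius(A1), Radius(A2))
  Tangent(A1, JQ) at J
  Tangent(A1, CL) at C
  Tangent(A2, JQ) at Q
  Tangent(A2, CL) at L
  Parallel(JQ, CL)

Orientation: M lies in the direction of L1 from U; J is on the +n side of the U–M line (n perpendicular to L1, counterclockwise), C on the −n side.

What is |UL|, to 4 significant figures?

60.64

Tangency of A1 to both parallel lines with radius 12.2 puts J and C at U ± 12.2·n: J = (7.578, 9.561), C = (-7.578, -9.561). Equal radii place Q and L the same way about M: Q = M + 12.2·n = (54.13, -27.34), L = M − 12.2·n = (38.97, -46.46). Then |UL| = |L − U| = 60.64.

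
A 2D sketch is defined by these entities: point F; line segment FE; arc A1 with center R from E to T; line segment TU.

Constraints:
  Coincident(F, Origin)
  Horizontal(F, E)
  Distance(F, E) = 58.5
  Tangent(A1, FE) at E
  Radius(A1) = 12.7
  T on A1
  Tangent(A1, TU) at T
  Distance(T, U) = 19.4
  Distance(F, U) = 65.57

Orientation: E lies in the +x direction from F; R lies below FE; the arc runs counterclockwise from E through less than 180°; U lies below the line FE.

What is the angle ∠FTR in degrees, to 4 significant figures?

134.4°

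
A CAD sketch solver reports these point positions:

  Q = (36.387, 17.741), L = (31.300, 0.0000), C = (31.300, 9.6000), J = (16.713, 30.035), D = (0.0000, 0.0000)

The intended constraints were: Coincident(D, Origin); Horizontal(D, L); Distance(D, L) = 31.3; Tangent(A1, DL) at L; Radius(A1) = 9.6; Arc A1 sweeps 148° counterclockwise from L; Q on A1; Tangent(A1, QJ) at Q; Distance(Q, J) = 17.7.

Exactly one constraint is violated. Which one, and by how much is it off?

Distance(Q, J) = 17.7 — off by 5.50.

D = (0.00, 0.00) ✓; D.y = 0.00, L.y = 0.00 ✓; |DL| = 31.30 ✓; ∠(CL, LD) = 90.00° ✓; |CL| = 9.600 ✓; bearing(C→Q) − bearing(C→L) = 148.0° ✓; |CQ| = 9.600 ✓; ∠(CQ, QJ) = 90.00° ✓; |QJ| = 23.20 ✗.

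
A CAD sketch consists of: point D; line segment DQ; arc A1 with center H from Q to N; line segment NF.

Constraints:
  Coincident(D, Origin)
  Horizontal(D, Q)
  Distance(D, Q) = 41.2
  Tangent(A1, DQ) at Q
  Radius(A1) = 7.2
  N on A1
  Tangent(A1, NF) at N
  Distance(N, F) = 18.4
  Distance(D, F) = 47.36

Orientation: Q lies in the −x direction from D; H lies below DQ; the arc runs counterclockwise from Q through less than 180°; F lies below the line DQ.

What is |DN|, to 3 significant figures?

48.7

Checks: |HN| = 7.200 ✓; ∠(HN, NF) = 90.00° ✓; |NF| = 18.40 ✓; |DF| = 47.36 ✓.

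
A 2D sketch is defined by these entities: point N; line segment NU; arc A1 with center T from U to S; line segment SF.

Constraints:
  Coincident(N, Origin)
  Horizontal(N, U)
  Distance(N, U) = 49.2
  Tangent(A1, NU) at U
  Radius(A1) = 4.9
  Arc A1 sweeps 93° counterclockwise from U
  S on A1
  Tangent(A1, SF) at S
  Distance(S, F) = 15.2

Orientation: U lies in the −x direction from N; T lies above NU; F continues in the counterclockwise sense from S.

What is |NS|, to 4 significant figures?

44.61

N is at the origin; N and U share the same y with |NU| = 49.2 and U on the −x side, so U = (-49.20, 0.000). A1 meets NU tangentially, so TU is at right angles to NU, so T = U + (0, 4.9) = (-49.20, 4.900). On A1, U sits at bearing -90° from T; a 93° counterclockwise sweep puts S at bearing 3°, so S = T + 4.9·(cos 3°, sin 3°) = (-44.31, 5.156). Then |NS| = |S − N| = 44.61.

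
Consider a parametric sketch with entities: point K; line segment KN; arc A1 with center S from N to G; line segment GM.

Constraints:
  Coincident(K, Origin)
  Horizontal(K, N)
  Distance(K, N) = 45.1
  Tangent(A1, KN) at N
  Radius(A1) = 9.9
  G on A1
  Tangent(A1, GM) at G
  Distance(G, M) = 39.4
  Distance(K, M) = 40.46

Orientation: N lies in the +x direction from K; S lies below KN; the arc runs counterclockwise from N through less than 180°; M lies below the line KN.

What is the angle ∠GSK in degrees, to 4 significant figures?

20.78°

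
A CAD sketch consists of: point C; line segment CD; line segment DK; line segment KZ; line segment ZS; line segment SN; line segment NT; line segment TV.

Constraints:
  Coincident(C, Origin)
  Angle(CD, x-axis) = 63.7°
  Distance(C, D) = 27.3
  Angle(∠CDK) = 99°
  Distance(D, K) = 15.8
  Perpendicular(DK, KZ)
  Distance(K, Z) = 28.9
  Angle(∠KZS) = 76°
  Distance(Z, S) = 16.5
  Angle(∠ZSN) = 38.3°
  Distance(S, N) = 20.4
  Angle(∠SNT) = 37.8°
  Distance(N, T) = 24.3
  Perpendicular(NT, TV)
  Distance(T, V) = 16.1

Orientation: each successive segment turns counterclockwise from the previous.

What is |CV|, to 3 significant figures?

4.57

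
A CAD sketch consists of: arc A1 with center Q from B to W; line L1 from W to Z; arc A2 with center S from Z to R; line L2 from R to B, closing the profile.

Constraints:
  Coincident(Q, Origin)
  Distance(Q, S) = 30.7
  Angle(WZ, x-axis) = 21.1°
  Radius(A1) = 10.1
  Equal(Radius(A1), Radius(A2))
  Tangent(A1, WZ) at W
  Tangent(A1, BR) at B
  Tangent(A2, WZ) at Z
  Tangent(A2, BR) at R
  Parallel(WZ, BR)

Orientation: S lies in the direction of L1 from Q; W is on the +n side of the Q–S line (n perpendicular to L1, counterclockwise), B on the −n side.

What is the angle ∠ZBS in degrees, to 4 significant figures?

15.13°

The slot axis is L1's direction at 21.1°, so u = (cos 21.1°, sin 21.1°) = (0.9330, 0.3600) and n = (−sin 21.1°, cos 21.1°) = (-0.3600, 0.9330). Q is at the origin and S lies 30.7 along u from Q, so S = 30.7·u = (28.64, 11.05). Tangency of A1 to both parallel lines with radius 10.1 puts W and B at Q ± 10.1·n: W = (-3.636, 9.423), B = (3.636, -9.423). Equal radii place Z and R the same way about S: Z = S + 10.1·n = (25.01, 20.47), R = S − 10.1·n = (32.28, 1.629). Then cos ∠ZBS = BZ·BS / (|BZ||BS|), giving 15.13°.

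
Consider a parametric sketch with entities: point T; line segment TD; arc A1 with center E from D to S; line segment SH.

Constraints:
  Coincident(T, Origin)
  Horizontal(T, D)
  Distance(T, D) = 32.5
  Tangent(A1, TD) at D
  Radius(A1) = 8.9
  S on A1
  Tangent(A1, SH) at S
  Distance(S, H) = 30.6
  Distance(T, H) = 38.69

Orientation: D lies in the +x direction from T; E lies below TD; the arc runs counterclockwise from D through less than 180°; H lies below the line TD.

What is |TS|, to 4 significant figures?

24.80

T is at the origin; T and D share the same y with |TD| = 32.5 and D on the +x side, so D = (32.50, 0.000). Since A1 is tangent to TD there, ED ⟂ TD, so E = D + (0, -8.9) = (32.50, -8.900). Since ES ⟂ SH (tangency), |EH| = √(8.9² + 30.6²) = 31.87 regardless of where S sits on A1. So H lies on both circle(T, 38.69) and circle(E, 31.87); the below-TD intersection is H = (15.12, -35.61). S is the foot of the tangent from H: S = (23.98, -6.323).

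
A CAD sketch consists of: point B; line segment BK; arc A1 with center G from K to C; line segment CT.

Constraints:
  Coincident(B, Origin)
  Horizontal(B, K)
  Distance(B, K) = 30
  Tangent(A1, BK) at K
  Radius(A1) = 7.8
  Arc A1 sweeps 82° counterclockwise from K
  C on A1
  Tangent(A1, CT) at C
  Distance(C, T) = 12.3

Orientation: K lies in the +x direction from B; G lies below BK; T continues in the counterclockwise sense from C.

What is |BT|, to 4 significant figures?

27.93

On A1, K sits at bearing 90° from G; an 82° counterclockwise sweep puts C at bearing 172°, so C = G + 7.8·(cos 172°, sin 172°) = (22.28, -6.714). Since A1 is tangent to CT there, GC ⟂ CT, so CT runs along (−sin 172°, cos 172°); with |CT| = 12.3, T = (20.56, -18.89). Then |BT| = |T − B| = 27.93.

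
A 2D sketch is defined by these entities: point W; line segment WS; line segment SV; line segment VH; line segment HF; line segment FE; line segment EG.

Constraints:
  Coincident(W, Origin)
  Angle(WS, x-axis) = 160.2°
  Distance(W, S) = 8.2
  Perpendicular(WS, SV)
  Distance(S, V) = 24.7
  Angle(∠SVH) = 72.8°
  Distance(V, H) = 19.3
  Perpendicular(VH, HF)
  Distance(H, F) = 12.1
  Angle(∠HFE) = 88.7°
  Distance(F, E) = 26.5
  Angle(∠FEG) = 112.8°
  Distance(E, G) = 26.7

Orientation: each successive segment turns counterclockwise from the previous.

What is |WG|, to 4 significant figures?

47.15

W is at the origin; WS runs at 160.2° with length 8.2, so S = (-7.715, 2.778). WS ⟂ SV, so SV runs at -109.8°; with |SV| = 24.7, V = (-16.08, -20.46). ∠SVH = 72.8° gives VH at -2.600° from the x-axis; with |VH| = 19.3, H = (3.198, -21.34). VH ⟂ HF, so HF runs at 87.40°; with |HF| = 12.1, F = (3.747, -9.250). ∠HFE = 88.7° gives FE at 178.7° from the x-axis; with |FE| = 26.5, E = (-22.75, -8.649). ∠FEG = 112.8° gives EG at -114.1° from the x-axis; with |EG| = 26.7, G = (-33.65, -33.02). Then |WG| = |G − W| = 47.15.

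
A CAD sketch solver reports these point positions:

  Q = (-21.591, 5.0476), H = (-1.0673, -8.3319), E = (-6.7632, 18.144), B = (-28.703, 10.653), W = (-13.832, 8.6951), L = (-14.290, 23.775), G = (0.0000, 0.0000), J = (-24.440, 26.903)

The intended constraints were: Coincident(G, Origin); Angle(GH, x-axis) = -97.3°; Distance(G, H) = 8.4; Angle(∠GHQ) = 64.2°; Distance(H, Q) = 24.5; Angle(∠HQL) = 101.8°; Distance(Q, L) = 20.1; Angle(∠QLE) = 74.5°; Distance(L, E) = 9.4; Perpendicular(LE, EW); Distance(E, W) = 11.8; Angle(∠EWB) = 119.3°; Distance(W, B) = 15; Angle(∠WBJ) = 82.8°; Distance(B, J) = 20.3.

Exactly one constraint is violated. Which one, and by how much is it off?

Distance(B, J) = 20.3 — off by 3.50.

G = (0.00, 0.00) ✓; GH at -97.30° ✓; |GH| = 8.400 ✓; ∠GHQ = 64.20° ✓; |HQ| = 24.50 ✓; ∠HQL = 101.8° ✓; |QL| = 20.10 ✓; ∠QLE = 74.50° ✓; |LE| = 9.400 ✓; ∠(LE, EW) = 90.00° ✓; |EW| = 11.80 ✓; ∠EWB = 119.3° ✓; |WB| = 15.00 ✓; ∠WBJ = 82.80° ✓; |BJ| = 16.80 ✗.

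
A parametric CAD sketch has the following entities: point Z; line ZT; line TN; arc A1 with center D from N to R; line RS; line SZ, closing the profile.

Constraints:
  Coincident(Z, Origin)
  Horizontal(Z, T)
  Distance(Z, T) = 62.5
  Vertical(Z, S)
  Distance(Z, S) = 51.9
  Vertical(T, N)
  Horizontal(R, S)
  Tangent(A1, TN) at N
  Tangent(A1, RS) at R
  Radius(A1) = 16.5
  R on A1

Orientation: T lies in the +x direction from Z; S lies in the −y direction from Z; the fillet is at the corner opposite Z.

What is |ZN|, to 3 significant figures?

71.8

Z is at the origin; Z and T share the same y with |ZT| = 62.5 and T on the +x side, so T = (62.5, 0.00). ZS is vertical with |ZS| = 51.9 and S on the −y side, so S = (0.00, -51.9). The virtual corner opposite Z is at (62.5, -51.9). A1 meets TN tangentially, so DN is at right angles to TN and A1 meets RS tangentially, so DR is at right angles to RS, with radius 16.5, so the center D sits 16.5 in from both sides at D = (46.0, -35.4). That places the tangent points at N = (62.5, -35.4) on TN and R = (46.0, -51.9) on RS. Then |ZN| = |N − Z| = 71.8.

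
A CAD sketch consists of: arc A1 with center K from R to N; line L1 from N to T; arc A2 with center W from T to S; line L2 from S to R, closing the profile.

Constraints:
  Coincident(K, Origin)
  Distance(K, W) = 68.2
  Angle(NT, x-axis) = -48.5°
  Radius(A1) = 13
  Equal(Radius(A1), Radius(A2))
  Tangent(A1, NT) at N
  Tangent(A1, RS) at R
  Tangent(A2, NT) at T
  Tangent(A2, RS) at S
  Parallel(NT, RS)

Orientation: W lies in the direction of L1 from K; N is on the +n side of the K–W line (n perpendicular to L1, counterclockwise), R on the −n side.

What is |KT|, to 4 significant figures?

69.43

Tangency of A1 to both parallel lines with radius 13.0 puts N and R at K ± 13.0·n: N = (9.736, 8.614), R = (-9.736, -8.614). Equal radii place T and S the same way about W: T = W + 13.0·n = (54.93, -42.46), S = W − 13.0·n = (35.45, -59.69). Then |KT| = |T − K| = 69.43.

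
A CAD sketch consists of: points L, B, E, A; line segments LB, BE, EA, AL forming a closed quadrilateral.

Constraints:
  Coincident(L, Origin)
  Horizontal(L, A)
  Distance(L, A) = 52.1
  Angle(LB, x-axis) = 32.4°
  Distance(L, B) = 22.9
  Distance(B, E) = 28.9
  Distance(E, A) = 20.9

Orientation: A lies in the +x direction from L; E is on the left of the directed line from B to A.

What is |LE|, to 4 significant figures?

51.28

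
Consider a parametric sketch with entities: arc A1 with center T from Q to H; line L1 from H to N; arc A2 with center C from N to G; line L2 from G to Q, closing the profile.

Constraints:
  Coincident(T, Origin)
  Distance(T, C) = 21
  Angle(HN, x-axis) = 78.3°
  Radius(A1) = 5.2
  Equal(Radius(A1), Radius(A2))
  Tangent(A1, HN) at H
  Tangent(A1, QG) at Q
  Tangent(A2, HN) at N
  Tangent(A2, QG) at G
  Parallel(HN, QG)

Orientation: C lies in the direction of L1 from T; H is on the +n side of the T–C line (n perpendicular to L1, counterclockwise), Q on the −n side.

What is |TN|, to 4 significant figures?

21.63

The slot axis is L1's direction at 78.3°, so u = (cos 78.3°, sin 78.3°) = (0.2028, 0.9792) and n = (−sin 78.3°, cos 78.3°) = (-0.9792, 0.2028). T is at the origin and C lies 21.0 along u from T, so C = 21.0·u = (4.259, 20.56). Tangency of A1 to both parallel lines with radius 5.2 puts H and Q at T ± 5.2·n: H = (-5.092, 1.054), Q = (5.092, -1.054). Equal radii place N and G the same way about C: N = C + 5.2·n = (-0.8334, 21.62), G = C − 5.2·n = (9.350, 19.51). Then |TN| = |N − T| = 21.63.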